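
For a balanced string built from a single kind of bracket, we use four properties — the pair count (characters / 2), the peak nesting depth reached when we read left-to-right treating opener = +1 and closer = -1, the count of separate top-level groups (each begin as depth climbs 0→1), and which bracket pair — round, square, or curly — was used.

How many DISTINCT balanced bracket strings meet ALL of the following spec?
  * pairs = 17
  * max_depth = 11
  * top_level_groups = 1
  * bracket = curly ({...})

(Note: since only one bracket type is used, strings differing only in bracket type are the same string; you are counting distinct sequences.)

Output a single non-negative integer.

Spec: pairs=17 depth=11 groups=1
Count(depth <= 11) = 35223254
Count(depth <= 10) = 34818270
Count(depth == 11) = 35223254 - 34818270 = 404984

Answer: 404984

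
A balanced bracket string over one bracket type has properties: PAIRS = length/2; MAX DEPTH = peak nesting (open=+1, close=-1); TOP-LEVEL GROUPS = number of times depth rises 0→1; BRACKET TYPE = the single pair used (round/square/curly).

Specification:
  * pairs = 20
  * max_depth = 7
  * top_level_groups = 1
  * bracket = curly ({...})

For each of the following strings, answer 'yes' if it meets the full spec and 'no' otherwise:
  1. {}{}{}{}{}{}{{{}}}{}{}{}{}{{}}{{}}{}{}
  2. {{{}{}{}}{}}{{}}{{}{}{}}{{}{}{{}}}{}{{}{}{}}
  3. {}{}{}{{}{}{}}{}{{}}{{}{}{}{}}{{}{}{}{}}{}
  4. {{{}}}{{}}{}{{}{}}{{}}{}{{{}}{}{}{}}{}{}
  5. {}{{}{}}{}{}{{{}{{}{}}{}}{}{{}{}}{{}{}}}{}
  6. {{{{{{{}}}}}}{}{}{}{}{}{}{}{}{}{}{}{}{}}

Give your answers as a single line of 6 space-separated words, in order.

String 1 '{}{}{}{}{}{}{{{}}}{}{}{}{}{{}}{{}}{}{}': depth seq [1 0 1 0 1 0 1 0 1 0 1 0 1 2 3 2 1 0 1 0 1 0 1 0 1 0 1 2 1 0 1 2 1 0 1 0 1 0]
  -> pairs=19 depth=3 groups=15 -> no
String 2 '{{{}{}{}}{}}{{}}{{}{}{}}{{}{}{{}}}{}{{}{}{}}': depth seq [1 2 3 2 3 2 3 2 1 2 1 0 1 2 1 0 1 2 1 2 1 2 1 0 1 2 1 2 1 2 3 2 1 0 1 0 1 2 1 2 1 2 1 0]
  -> pairs=22 depth=3 groups=6 -> no
String 3 '{}{}{}{{}{}{}}{}{{}}{{}{}{}{}}{{}{}{}{}}{}': depth seq [1 0 1 0 1 0 1 2 1 2 1 2 1 0 1 0 1 2 1 0 1 2 1 2 1 2 1 2 1 0 1 2 1 2 1 2 1 2 1 0 1 0]
  -> pairs=21 depth=2 groups=9 -> no
String 4 '{{{}}}{{}}{}{{}{}}{{}}{}{{{}}{}{}{}}{}{}': depth seq [1 2 3 2 1 0 1 2 1 0 1 0 1 2 1 2 1 0 1 2 1 0 1 0 1 2 3 2 1 2 1 2 1 2 1 0 1 0 1 0]
  -> pairs=20 depth=3 groups=9 -> no
String 5 '{}{{}{}}{}{}{{{}{{}{}}{}}{}{{}{}}{{}{}}}{}': depth seq [1 0 1 2 1 2 1 0 1 0 1 0 1 2 3 2 3 4 3 4 3 2 3 2 1 2 1 2 3 2 3 2 1 2 3 2 3 2 1 0 1 0]
  -> pairs=21 depth=4 groups=6 -> no
String 6 '{{{{{{{}}}}}}{}{}{}{}{}{}{}{}{}{}{}{}{}}': depth seq [1 2 3 4 5 6 7 6 5 4 3 2 1 2 1 2 1 2 1 2 1 2 1 2 1 2 1 2 1 2 1 2 1 2 1 2 1 2 1 0]
  -> pairs=20 depth=7 groups=1 -> yes

Answer: no no no no no yes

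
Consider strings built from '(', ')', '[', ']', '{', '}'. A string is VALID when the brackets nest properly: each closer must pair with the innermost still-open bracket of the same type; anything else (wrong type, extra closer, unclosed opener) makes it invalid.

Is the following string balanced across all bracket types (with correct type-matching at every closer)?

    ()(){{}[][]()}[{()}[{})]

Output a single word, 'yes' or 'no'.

pos 0: push '('; stack = (
pos 1: ')' matches '('; pop; stack = (empty)
pos 2: push '('; stack = (
pos 3: ')' matches '('; pop; stack = (empty)
pos 4: push '{'; stack = {
pos 5: push '{'; stack = {{
pos 6: '}' matches '{'; pop; stack = {
pos 7: push '['; stack = {[
pos 8: ']' matches '['; pop; stack = {
pos 9: push '['; stack = {[
pos 10: ']' matches '['; pop; stack = {
pos 11: push '('; stack = {(
pos 12: ')' matches '('; pop; stack = {
pos 13: '}' matches '{'; pop; stack = (empty)
pos 14: push '['; stack = [
pos 15: push '{'; stack = [{
pos 16: push '('; stack = [{(
pos 17: ')' matches '('; pop; stack = [{
pos 18: '}' matches '{'; pop; stack = [
pos 19: push '['; stack = [[
pos 20: push '{'; stack = [[{
pos 21: '}' matches '{'; pop; stack = [[
pos 22: saw closer ')' but top of stack is '[' (expected ']') → INVALID
Verdict: type mismatch at position 22: ')' closes '[' → no

Answer: no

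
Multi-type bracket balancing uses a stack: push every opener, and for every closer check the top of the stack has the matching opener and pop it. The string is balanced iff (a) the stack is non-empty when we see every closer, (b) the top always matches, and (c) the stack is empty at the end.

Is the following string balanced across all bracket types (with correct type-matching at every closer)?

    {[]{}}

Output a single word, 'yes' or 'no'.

pos 0: push '{'; stack = {
pos 1: push '['; stack = {[
pos 2: ']' matches '['; pop; stack = {
pos 3: push '{'; stack = {{
pos 4: '}' matches '{'; pop; stack = {
pos 5: '}' matches '{'; pop; stack = (empty)
end: stack empty → VALID
Verdict: properly nested → yes

Answer: yes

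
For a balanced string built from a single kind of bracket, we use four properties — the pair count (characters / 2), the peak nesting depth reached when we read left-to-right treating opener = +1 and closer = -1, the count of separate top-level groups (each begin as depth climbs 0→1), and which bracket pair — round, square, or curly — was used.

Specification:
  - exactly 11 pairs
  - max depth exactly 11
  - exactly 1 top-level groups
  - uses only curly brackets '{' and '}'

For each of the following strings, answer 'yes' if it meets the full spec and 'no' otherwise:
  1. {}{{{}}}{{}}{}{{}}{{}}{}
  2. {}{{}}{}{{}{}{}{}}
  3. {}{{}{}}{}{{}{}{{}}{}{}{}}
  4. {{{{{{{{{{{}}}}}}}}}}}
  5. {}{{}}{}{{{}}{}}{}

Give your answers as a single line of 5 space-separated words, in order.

String 1 '{}{{{}}}{{}}{}{{}}{{}}{}': depth seq [1 0 1 2 3 2 1 0 1 2 1 0 1 0 1 2 1 0 1 2 1 0 1 0]
  -> pairs=12 depth=3 groups=7 -> no
String 2 '{}{{}}{}{{}{}{}{}}': depth seq [1 0 1 2 1 0 1 0 1 2 1 2 1 2 1 2 1 0]
  -> pairs=9 depth=2 groups=4 -> no
String 3 '{}{{}{}}{}{{}{}{{}}{}{}{}}': depth seq [1 0 1 2 1 2 1 0 1 0 1 2 1 2 1 2 3 2 1 2 1 2 1 2 1 0]
  -> pairs=13 depth=3 groups=4 -> no
String 4 '{{{{{{{{{{{}}}}}}}}}}}': depth seq [1 2 3 4 5 6 7 8 9 10 11 10 9 8 7 6 5 4 3 2 1 0]
  -> pairs=11 depth=11 groups=1 -> yes
String 5 '{}{{}}{}{{{}}{}}{}': depth seq [1 0 1 2 1 0 1 0 1 2 3 2 1 2 1 0 1 0]
  -> pairs=9 depth=3 groups=5 -> no

Answer: no no no yes no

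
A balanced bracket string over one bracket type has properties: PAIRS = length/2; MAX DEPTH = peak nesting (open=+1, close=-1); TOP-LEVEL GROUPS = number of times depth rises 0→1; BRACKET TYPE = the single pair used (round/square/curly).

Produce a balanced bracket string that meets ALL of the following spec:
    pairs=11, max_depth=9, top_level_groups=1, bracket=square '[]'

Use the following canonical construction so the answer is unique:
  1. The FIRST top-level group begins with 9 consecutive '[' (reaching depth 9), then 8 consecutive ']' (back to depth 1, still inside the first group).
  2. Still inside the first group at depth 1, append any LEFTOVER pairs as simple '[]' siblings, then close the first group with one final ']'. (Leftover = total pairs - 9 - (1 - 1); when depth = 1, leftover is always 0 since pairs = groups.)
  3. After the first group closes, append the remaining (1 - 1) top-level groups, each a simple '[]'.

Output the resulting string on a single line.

Spec: pairs=11 depth=9 groups=1
Leftover pairs = 11 - 9 - (1-1) = 2
First group: deep chain of depth 9 + 2 sibling pairs
Remaining 0 groups: simple '[]' each

Answer: [[[[[[[[[]]]]]]]][][]]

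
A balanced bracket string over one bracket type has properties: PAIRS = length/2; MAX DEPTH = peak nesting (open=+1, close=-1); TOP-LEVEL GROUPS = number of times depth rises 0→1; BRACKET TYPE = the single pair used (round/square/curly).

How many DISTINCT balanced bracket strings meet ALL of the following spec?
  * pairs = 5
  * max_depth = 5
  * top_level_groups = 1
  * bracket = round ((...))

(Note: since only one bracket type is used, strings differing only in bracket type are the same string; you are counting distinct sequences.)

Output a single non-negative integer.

Spec: pairs=5 depth=5 groups=1
Count(depth <= 5) = 14
Count(depth <= 4) = 13
Count(depth == 5) = 14 - 13 = 1

Answer: 1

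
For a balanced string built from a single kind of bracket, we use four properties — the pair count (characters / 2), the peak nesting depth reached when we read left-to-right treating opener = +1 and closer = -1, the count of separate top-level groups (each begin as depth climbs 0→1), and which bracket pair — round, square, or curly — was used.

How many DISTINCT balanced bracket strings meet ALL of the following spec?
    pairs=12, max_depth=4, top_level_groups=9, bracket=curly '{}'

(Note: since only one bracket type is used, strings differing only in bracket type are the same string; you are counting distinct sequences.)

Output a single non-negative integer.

Answer: 9

Derivation:
Spec: pairs=12 depth=4 groups=9
Count(depth <= 4) = 273
Count(depth <= 3) = 264
Count(depth == 4) = 273 - 264 = 9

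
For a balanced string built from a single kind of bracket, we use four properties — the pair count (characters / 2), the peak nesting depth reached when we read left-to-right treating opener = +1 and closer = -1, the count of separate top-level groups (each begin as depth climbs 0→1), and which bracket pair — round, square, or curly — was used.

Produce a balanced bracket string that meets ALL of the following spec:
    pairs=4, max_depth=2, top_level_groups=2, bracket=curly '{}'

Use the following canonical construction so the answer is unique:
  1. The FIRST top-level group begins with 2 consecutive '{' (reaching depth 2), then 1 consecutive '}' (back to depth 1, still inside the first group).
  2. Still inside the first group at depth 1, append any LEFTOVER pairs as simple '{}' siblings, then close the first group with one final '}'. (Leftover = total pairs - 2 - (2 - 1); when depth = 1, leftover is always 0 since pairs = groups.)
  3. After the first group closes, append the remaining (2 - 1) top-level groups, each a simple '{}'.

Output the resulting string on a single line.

Answer: {{}{}}{}

Derivation:
Spec: pairs=4 depth=2 groups=2
Leftover pairs = 4 - 2 - (2-1) = 1
First group: deep chain of depth 2 + 1 sibling pairs
Remaining 1 groups: simple '{}' each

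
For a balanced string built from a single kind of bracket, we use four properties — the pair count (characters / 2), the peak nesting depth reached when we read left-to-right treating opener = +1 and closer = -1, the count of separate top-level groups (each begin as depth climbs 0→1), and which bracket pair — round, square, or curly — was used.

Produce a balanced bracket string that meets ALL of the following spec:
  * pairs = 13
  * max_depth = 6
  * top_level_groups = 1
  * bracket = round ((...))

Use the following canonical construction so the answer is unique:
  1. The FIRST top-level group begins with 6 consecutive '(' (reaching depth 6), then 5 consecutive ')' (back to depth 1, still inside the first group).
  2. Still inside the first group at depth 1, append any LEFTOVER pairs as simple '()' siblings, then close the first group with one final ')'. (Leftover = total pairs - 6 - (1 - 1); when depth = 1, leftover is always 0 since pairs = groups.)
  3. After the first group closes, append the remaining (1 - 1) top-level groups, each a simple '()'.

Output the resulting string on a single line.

Spec: pairs=13 depth=6 groups=1
Leftover pairs = 13 - 6 - (1-1) = 7
First group: deep chain of depth 6 + 7 sibling pairs
Remaining 0 groups: simple '()' each

Answer: (((((()))))()()()()()()())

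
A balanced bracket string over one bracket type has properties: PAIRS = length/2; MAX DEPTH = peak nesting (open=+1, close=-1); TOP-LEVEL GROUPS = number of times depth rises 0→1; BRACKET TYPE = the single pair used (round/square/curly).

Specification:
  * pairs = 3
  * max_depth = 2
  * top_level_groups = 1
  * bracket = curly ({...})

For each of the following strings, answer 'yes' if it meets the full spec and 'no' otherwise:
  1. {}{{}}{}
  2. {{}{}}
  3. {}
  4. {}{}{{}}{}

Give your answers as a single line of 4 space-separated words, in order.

Answer: no yes no no

Derivation:
String 1 '{}{{}}{}': depth seq [1 0 1 2 1 0 1 0]
  -> pairs=4 depth=2 groups=3 -> no
String 2 '{{}{}}': depth seq [1 2 1 2 1 0]
  -> pairs=3 depth=2 groups=1 -> yes
String 3 '{}': depth seq [1 0]
  -> pairs=1 depth=1 groups=1 -> no
String 4 '{}{}{{}}{}': depth seq [1 0 1 0 1 2 1 0 1 0]
  -> pairs=5 depth=2 groups=4 -> no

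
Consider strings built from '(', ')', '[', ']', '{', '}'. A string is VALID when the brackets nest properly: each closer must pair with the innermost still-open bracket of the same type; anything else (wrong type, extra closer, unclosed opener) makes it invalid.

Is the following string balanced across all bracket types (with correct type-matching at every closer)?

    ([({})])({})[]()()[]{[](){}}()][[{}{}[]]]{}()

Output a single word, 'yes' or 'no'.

Answer: no

Derivation:
pos 0: push '('; stack = (
pos 1: push '['; stack = ([
pos 2: push '('; stack = ([(
pos 3: push '{'; stack = ([({
pos 4: '}' matches '{'; pop; stack = ([(
pos 5: ')' matches '('; pop; stack = ([
pos 6: ']' matches '['; pop; stack = (
pos 7: ')' matches '('; pop; stack = (empty)
pos 8: push '('; stack = (
pos 9: push '{'; stack = ({
pos 10: '}' matches '{'; pop; stack = (
pos 11: ')' matches '('; pop; stack = (empty)
pos 12: push '['; stack = [
pos 13: ']' matches '['; pop; stack = (empty)
pos 14: push '('; stack = (
pos 15: ')' matches '('; pop; stack = (empty)
pos 16: push '('; stack = (
pos 17: ')' matches '('; pop; stack = (empty)
pos 18: push '['; stack = [
pos 19: ']' matches '['; pop; stack = (empty)
pos 20: push '{'; stack = {
pos 21: push '['; stack = {[
pos 22: ']' matches '['; pop; stack = {
pos 23: push '('; stack = {(
pos 24: ')' matches '('; pop; stack = {
pos 25: push '{'; stack = {{
pos 26: '}' matches '{'; pop; stack = {
pos 27: '}' matches '{'; pop; stack = (empty)
pos 28: push '('; stack = (
pos 29: ')' matches '('; pop; stack = (empty)
pos 30: saw closer ']' but stack is empty → INVALID
Verdict: unmatched closer ']' at position 30 → no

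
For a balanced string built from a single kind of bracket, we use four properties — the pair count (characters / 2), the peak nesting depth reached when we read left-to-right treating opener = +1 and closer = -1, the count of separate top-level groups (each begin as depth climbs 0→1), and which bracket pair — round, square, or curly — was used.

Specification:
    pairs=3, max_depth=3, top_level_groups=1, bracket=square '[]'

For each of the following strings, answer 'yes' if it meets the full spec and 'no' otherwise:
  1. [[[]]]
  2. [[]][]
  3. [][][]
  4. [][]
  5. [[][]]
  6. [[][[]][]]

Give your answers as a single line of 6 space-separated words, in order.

Answer: yes no no no no no

Derivation:
String 1 '[[[]]]': depth seq [1 2 3 2 1 0]
  -> pairs=3 depth=3 groups=1 -> yes
String 2 '[[]][]': depth seq [1 2 1 0 1 0]
  -> pairs=3 depth=2 groups=2 -> no
String 3 '[][][]': depth seq [1 0 1 0 1 0]
  -> pairs=3 depth=1 groups=3 -> no
String 4 '[][]': depth seq [1 0 1 0]
  -> pairs=2 depth=1 groups=2 -> no
String 5 '[[][]]': depth seq [1 2 1 2 1 0]
  -> pairs=3 depth=2 groups=1 -> no
String 6 '[[][[]][]]': depth seq [1 2 1 2 3 2 1 2 1 0]
  -> pairs=5 depth=3 groups=1 -> no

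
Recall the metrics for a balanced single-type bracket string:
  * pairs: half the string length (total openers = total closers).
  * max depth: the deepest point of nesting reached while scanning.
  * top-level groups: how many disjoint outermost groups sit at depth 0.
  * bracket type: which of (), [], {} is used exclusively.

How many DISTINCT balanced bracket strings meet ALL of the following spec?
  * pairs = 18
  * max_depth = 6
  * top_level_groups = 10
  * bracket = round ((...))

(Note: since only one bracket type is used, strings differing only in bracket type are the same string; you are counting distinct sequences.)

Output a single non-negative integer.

Answer: 14740

Derivation:
Spec: pairs=18 depth=6 groups=10
Count(depth <= 6) = 598365
Count(depth <= 5) = 583625
Count(depth == 6) = 598365 - 583625 = 14740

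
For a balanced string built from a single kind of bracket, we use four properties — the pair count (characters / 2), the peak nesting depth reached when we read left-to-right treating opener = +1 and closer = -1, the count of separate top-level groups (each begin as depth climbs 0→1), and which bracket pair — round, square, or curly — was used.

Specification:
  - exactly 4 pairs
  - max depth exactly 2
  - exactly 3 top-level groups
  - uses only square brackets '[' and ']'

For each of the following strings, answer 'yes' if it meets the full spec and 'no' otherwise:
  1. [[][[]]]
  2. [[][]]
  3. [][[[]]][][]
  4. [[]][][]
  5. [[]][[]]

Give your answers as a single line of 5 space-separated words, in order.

String 1 '[[][[]]]': depth seq [1 2 1 2 3 2 1 0]
  -> pairs=4 depth=3 groups=1 -> no
String 2 '[[][]]': depth seq [1 2 1 2 1 0]
  -> pairs=3 depth=2 groups=1 -> no
String 3 '[][[[]]][][]': depth seq [1 0 1 2 3 2 1 0 1 0 1 0]
  -> pairs=6 depth=3 groups=4 -> no
String 4 '[[]][][]': depth seq [1 2 1 0 1 0 1 0]
  -> pairs=4 depth=2 groups=3 -> yes
String 5 '[[]][[]]': depth seq [1 2 1 0 1 2 1 0]
  -> pairs=4 depth=2 groups=2 -> no

Answer: no no no yes no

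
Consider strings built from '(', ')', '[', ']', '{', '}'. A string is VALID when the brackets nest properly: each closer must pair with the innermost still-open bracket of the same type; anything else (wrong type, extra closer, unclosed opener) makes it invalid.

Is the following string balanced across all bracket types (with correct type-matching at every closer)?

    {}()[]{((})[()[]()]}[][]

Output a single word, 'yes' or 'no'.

pos 0: push '{'; stack = {
pos 1: '}' matches '{'; pop; stack = (empty)
pos 2: push '('; stack = (
pos 3: ')' matches '('; pop; stack = (empty)
pos 4: push '['; stack = [
pos 5: ']' matches '['; pop; stack = (empty)
pos 6: push '{'; stack = {
pos 7: push '('; stack = {(
pos 8: push '('; stack = {((
pos 9: saw closer '}' but top of stack is '(' (expected ')') → INVALID
Verdict: type mismatch at position 9: '}' closes '(' → no

Answer: no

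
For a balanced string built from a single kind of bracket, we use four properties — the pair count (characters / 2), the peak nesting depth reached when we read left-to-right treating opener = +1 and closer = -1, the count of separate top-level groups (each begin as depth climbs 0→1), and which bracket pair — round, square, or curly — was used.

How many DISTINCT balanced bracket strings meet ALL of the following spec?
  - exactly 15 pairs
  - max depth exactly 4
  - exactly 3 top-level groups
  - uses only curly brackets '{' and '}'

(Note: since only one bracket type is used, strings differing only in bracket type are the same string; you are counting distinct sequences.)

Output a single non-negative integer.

Spec: pairs=15 depth=4 groups=3
Count(depth <= 4) = 519193
Count(depth <= 3) = 68096
Count(depth == 4) = 519193 - 68096 = 451097

Answer: 451097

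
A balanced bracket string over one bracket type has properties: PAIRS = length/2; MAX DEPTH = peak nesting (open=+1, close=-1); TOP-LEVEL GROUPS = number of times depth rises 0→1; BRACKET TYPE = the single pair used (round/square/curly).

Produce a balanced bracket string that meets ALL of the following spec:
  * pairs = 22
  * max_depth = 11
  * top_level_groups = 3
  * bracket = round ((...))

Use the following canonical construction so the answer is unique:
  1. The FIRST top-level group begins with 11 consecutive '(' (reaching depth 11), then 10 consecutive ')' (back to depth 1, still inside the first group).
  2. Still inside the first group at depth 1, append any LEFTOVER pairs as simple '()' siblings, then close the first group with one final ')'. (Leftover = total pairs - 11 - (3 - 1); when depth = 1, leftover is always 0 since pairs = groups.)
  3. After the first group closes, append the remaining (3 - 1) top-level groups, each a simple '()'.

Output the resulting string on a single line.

Spec: pairs=22 depth=11 groups=3
Leftover pairs = 22 - 11 - (3-1) = 9
First group: deep chain of depth 11 + 9 sibling pairs
Remaining 2 groups: simple '()' each

Answer: ((((((((((())))))))))()()()()()()()()())()()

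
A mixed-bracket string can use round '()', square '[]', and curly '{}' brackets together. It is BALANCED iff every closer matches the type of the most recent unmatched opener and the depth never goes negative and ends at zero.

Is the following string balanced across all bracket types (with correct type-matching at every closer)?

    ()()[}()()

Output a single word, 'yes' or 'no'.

pos 0: push '('; stack = (
pos 1: ')' matches '('; pop; stack = (empty)
pos 2: push '('; stack = (
pos 3: ')' matches '('; pop; stack = (empty)
pos 4: push '['; stack = [
pos 5: saw closer '}' but top of stack is '[' (expected ']') → INVALID
Verdict: type mismatch at position 5: '}' closes '[' → no

Answer: no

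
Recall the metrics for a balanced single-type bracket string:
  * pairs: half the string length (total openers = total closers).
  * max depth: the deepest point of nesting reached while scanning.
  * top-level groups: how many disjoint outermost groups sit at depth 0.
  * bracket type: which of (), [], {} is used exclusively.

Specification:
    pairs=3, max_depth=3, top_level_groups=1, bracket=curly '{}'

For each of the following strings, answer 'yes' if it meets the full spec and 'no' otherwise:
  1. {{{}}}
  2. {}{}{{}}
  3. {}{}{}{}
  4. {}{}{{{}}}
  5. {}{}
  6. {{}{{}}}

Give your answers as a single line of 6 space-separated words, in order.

String 1 '{{{}}}': depth seq [1 2 3 2 1 0]
  -> pairs=3 depth=3 groups=1 -> yes
String 2 '{}{}{{}}': depth seq [1 0 1 0 1 2 1 0]
  -> pairs=4 depth=2 groups=3 -> no
String 3 '{}{}{}{}': depth seq [1 0 1 0 1 0 1 0]
  -> pairs=4 depth=1 groups=4 -> no
String 4 '{}{}{{{}}}': depth seq [1 0 1 0 1 2 3 2 1 0]
  -> pairs=5 depth=3 groups=3 -> no
String 5 '{}{}': depth seq [1 0 1 0]
  -> pairs=2 depth=1 groups=2 -> no
String 6 '{{}{{}}}': depth seq [1 2 1 2 3 2 1 0]
  -> pairs=4 depth=3 groups=1 -> no

Answer: yes no no no no no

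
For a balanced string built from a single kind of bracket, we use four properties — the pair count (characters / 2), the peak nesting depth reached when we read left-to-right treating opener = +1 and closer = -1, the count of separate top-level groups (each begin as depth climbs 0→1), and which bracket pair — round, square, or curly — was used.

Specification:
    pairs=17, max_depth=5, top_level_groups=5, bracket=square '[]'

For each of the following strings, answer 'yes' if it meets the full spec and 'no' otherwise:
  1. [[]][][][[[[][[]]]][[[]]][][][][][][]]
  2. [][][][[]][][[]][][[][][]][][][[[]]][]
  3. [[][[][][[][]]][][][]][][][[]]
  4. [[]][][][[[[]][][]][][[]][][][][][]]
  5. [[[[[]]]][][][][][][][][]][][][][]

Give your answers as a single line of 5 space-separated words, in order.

String 1 '[[]][][][[[[][[]]]][[[]]][][][][][][]]': depth seq [1 2 1 0 1 0 1 0 1 2 3 4 3 4 5 4 3 2 1 2 3 4 3 2 1 2 1 2 1 2 1 2 1 2 1 2 1 0]
  -> pairs=19 depth=5 groups=4 -> no
String 2 '[][][][[]][][[]][][[][][]][][][[[]]][]': depth seq [1 0 1 0 1 0 1 2 1 0 1 0 1 2 1 0 1 0 1 2 1 2 1 2 1 0 1 0 1 0 1 2 3 2 1 0 1 0]
  -> pairs=19 depth=3 groups=12 -> no
String 3 '[[][[][][[][]]][][][]][][][[]]': depth seq [1 2 1 2 3 2 3 2 3 4 3 4 3 2 1 2 1 2 1 2 1 0 1 0 1 0 1 2 1 0]
  -> pairs=15 depth=4 groups=4 -> no
String 4 '[[]][][][[[[]][][]][][[]][][][][][]]': depth seq [1 2 1 0 1 0 1 0 1 2 3 4 3 2 3 2 3 2 1 2 1 2 3 2 1 2 1 2 1 2 1 2 1 2 1 0]
  -> pairs=18 depth=4 groups=4 -> no
String 5 '[[[[[]]]][][][][][][][][]][][][][]': depth seq [1 2 3 4 5 4 3 2 1 2 1 2 1 2 1 2 1 2 1 2 1 2 1 2 1 0 1 0 1 0 1 0 1 0]
  -> pairs=17 depth=5 groups=5 -> yes

Answer: no no no no yes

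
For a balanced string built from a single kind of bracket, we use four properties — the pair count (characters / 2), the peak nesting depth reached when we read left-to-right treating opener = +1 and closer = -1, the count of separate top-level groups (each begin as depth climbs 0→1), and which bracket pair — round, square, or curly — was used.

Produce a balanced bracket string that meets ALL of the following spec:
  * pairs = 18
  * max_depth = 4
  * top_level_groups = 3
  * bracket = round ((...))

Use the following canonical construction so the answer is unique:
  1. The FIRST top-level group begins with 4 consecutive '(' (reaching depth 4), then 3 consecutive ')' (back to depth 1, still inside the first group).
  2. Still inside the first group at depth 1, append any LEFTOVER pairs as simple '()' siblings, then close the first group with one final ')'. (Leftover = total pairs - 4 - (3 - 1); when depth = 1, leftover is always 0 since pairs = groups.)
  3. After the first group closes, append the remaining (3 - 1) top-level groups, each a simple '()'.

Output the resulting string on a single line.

Spec: pairs=18 depth=4 groups=3
Leftover pairs = 18 - 4 - (3-1) = 12
First group: deep chain of depth 4 + 12 sibling pairs
Remaining 2 groups: simple '()' each

Answer: (((()))()()()()()()()()()()()())()()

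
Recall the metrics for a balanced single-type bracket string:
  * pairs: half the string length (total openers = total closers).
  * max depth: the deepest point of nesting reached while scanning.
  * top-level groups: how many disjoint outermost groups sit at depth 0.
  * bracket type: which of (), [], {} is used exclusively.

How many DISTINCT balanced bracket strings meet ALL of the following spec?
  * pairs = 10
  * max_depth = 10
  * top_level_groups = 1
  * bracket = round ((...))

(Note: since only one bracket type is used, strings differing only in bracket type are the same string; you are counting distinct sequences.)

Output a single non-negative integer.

Answer: 1

Derivation:
Spec: pairs=10 depth=10 groups=1
Count(depth <= 10) = 4862
Count(depth <= 9) = 4861
Count(depth == 10) = 4862 - 4861 = 1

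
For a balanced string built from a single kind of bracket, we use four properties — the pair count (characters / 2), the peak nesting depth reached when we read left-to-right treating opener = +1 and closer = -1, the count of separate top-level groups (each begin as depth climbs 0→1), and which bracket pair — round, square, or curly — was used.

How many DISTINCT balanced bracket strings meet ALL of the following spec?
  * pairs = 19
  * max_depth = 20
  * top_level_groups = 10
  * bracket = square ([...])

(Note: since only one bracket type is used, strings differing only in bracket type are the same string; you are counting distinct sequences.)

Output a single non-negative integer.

Answer: 0

Derivation:
Spec: pairs=19 depth=20 groups=10
Count(depth <= 20) = 2466750
Count(depth <= 19) = 2466750
Count(depth == 20) = 2466750 - 2466750 = 0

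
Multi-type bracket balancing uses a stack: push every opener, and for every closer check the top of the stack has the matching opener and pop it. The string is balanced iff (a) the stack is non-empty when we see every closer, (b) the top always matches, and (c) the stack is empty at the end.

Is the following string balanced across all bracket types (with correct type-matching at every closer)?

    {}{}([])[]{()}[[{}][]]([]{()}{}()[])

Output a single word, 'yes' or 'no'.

pos 0: push '{'; stack = {
pos 1: '}' matches '{'; pop; stack = (empty)
pos 2: push '{'; stack = {
pos 3: '}' matches '{'; pop; stack = (empty)
pos 4: push '('; stack = (
pos 5: push '['; stack = ([
pos 6: ']' matches '['; pop; stack = (
pos 7: ')' matches '('; pop; stack = (empty)
pos 8: push '['; stack = [
pos 9: ']' matches '['; pop; stack = (empty)
pos 10: push '{'; stack = {
pos 11: push '('; stack = {(
pos 12: ')' matches '('; pop; stack = {
pos 13: '}' matches '{'; pop; stack = (empty)
pos 14: push '['; stack = [
pos 15: push '['; stack = [[
pos 16: push '{'; stack = [[{
pos 17: '}' matches '{'; pop; stack = [[
pos 18: ']' matches '['; pop; stack = [
pos 19: push '['; stack = [[
pos 20: ']' matches '['; pop; stack = [
pos 21: ']' matches '['; pop; stack = (empty)
pos 22: push '('; stack = (
pos 23: push '['; stack = ([
pos 24: ']' matches '['; pop; stack = (
pos 25: push '{'; stack = ({
pos 26: push '('; stack = ({(
pos 27: ')' matches '('; pop; stack = ({
pos 28: '}' matches '{'; pop; stack = (
pos 29: push '{'; stack = ({
pos 30: '}' matches '{'; pop; stack = (
pos 31: push '('; stack = ((
pos 32: ')' matches '('; pop; stack = (
pos 33: push '['; stack = ([
pos 34: ']' matches '['; pop; stack = (
pos 35: ')' matches '('; pop; stack = (empty)
end: stack empty → VALID
Verdict: properly nested → yes

Answer: yes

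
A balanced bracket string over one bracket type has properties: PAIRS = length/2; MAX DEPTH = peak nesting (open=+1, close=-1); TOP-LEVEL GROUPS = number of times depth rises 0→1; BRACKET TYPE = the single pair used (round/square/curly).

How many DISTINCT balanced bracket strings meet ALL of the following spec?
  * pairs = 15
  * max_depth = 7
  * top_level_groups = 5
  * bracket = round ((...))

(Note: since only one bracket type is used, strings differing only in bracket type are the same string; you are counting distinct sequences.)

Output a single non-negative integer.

Spec: pairs=15 depth=7 groups=5
Count(depth <= 7) = 646272
Count(depth <= 6) = 619482
Count(depth == 7) = 646272 - 619482 = 26790

Answer: 26790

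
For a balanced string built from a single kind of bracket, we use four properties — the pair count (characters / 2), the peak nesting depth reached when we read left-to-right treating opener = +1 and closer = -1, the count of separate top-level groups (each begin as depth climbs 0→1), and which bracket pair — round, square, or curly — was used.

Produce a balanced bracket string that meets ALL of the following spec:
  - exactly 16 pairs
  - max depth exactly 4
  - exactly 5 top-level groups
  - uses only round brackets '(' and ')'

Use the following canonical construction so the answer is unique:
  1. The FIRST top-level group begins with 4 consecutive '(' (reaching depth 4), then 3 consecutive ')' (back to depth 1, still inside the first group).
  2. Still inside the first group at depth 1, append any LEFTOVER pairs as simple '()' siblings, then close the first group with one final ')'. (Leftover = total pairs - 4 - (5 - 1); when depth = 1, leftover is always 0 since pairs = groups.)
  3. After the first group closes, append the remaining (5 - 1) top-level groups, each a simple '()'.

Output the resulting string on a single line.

Answer: (((()))()()()()()()()())()()()()

Derivation:
Spec: pairs=16 depth=4 groups=5
Leftover pairs = 16 - 4 - (5-1) = 8
First group: deep chain of depth 4 + 8 sibling pairs
Remaining 4 groups: simple '()' each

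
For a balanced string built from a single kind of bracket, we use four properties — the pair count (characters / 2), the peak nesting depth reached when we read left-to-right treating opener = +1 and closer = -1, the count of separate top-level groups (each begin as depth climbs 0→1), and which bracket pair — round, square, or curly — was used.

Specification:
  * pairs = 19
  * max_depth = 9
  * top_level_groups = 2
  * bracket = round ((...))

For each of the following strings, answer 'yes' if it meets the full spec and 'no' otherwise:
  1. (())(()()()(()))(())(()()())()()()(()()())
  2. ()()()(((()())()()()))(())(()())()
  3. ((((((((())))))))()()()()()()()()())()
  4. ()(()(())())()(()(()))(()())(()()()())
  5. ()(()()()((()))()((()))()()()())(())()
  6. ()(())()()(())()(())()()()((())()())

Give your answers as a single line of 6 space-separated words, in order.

String 1 '(())(()()()(()))(())(()()())()()()(()()())': depth seq [1 2 1 0 1 2 1 2 1 2 1 2 3 2 1 0 1 2 1 0 1 2 1 2 1 2 1 0 1 0 1 0 1 0 1 2 1 2 1 2 1 0]
  -> pairs=21 depth=3 groups=8 -> no
String 2 '()()()(((()())()()()))(())(()())()': depth seq [1 0 1 0 1 0 1 2 3 4 3 4 3 2 3 2 3 2 3 2 1 0 1 2 1 0 1 2 1 2 1 0 1 0]
  -> pairs=17 depth=4 groups=7 -> no
String 3 '((((((((())))))))()()()()()()()()())()': depth seq [1 2 3 4 5 6 7 8 9 8 7 6 5 4 3 2 1 2 1 2 1 2 1 2 1 2 1 2 1 2 1 2 1 2 1 0 1 0]
  -> pairs=19 depth=9 groups=2 -> yes
String 4 '()(()(())())()(()(()))(()())(()()()())': depth seq [1 0 1 2 1 2 3 2 1 2 1 0 1 0 1 2 1 2 3 2 1 0 1 2 1 2 1 0 1 2 1 2 1 2 1 2 1 0]
  -> pairs=19 depth=3 groups=6 -> no
String 5 '()(()()()((()))()((()))()()()())(())()': depth seq [1 0 1 2 1 2 1 2 1 2 3 4 3 2 1 2 1 2 3 4 3 2 1 2 1 2 1 2 1 2 1 0 1 2 1 0 1 0]
  -> pairs=19 depth=4 groups=4 -> no
String 6 '()(())()()(())()(())()()()((())()())': depth seq [1 0 1 2 1 0 1 0 1 0 1 2 1 0 1 0 1 2 1 0 1 0 1 0 1 0 1 2 3 2 1 2 1 2 1 0]
  -> pairs=18 depth=3 groups=11 -> no

Answer: no no yes no no no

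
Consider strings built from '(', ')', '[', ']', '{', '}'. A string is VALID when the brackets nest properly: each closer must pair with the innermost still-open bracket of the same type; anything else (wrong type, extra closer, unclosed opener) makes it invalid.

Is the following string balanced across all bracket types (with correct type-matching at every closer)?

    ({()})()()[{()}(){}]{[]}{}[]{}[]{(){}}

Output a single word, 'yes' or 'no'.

Answer: yes

Derivation:
pos 0: push '('; stack = (
pos 1: push '{'; stack = ({
pos 2: push '('; stack = ({(
pos 3: ')' matches '('; pop; stack = ({
pos 4: '}' matches '{'; pop; stack = (
pos 5: ')' matches '('; pop; stack = (empty)
pos 6: push '('; stack = (
pos 7: ')' matches '('; pop; stack = (empty)
pos 8: push '('; stack = (
pos 9: ')' matches '('; pop; stack = (empty)
pos 10: push '['; stack = [
pos 11: push '{'; stack = [{
pos 12: push '('; stack = [{(
pos 13: ')' matches '('; pop; stack = [{
pos 14: '}' matches '{'; pop; stack = [
pos 15: push '('; stack = [(
pos 16: ')' matches '('; pop; stack = [
pos 17: push '{'; stack = [{
pos 18: '}' matches '{'; pop; stack = [
pos 19: ']' matches '['; pop; stack = (empty)
pos 20: push '{'; stack = {
pos 21: push '['; stack = {[
pos 22: ']' matches '['; pop; stack = {
pos 23: '}' matches '{'; pop; stack = (empty)
pos 24: push '{'; stack = {
pos 25: '}' matches '{'; pop; stack = (empty)
pos 26: push '['; stack = [
pos 27: ']' matches '['; pop; stack = (empty)
pos 28: push '{'; stack = {
pos 29: '}' matches '{'; pop; stack = (empty)
pos 30: push '['; stack = [
pos 31: ']' matches '['; pop; stack = (empty)
pos 32: push '{'; stack = {
pos 33: push '('; stack = {(
pos 34: ')' matches '('; pop; stack = {
pos 35: push '{'; stack = {{
pos 36: '}' matches '{'; pop; stack = {
pos 37: '}' matches '{'; pop; stack = (empty)
end: stack empty → VALID
Verdict: properly nested → yes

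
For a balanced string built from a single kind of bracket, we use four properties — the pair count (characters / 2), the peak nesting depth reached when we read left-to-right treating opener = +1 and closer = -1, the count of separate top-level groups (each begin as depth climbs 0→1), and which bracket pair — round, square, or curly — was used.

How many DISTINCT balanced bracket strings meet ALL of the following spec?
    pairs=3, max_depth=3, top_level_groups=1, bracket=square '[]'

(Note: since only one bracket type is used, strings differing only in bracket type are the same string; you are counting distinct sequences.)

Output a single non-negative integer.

Spec: pairs=3 depth=3 groups=1
Count(depth <= 3) = 2
Count(depth <= 2) = 1
Count(depth == 3) = 2 - 1 = 1

Answer: 1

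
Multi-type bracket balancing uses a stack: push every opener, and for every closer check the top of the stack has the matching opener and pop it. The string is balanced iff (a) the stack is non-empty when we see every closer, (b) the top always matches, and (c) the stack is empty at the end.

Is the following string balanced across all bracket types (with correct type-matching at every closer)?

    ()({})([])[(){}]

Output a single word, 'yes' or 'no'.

Answer: yes

Derivation:
pos 0: push '('; stack = (
pos 1: ')' matches '('; pop; stack = (empty)
pos 2: push '('; stack = (
pos 3: push '{'; stack = ({
pos 4: '}' matches '{'; pop; stack = (
pos 5: ')' matches '('; pop; stack = (empty)
pos 6: push '('; stack = (
pos 7: push '['; stack = ([
pos 8: ']' matches '['; pop; stack = (
pos 9: ')' matches '('; pop; stack = (empty)
pos 10: push '['; stack = [
pos 11: push '('; stack = [(
pos 12: ')' matches '('; pop; stack = [
pos 13: push '{'; stack = [{
pos 14: '}' matches '{'; pop; stack = [
pos 15: ']' matches '['; pop; stack = (empty)
end: stack empty → VALID
Verdict: properly nested → yes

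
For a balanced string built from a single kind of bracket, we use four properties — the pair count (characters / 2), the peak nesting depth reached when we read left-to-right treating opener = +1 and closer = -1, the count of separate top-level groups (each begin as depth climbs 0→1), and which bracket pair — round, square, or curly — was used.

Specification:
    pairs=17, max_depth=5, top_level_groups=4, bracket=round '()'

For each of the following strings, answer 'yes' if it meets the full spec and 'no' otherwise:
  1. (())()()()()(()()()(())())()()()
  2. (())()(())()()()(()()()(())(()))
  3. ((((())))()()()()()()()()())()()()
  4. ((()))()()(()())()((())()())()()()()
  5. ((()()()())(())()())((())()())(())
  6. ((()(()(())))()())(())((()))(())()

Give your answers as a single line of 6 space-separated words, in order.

Answer: no no yes no no no

Derivation:
String 1 '(())()()()()(()()()(())())()()()': depth seq [1 2 1 0 1 0 1 0 1 0 1 0 1 2 1 2 1 2 1 2 3 2 1 2 1 0 1 0 1 0 1 0]
  -> pairs=16 depth=3 groups=9 -> no
String 2 '(())()(())()()()(()()()(())(()))': depth seq [1 2 1 0 1 0 1 2 1 0 1 0 1 0 1 0 1 2 1 2 1 2 1 2 3 2 1 2 3 2 1 0]
  -> pairs=16 depth=3 groups=7 -> no
String 3 '((((())))()()()()()()()()())()()()': depth seq [1 2 3 4 5 4 3 2 1 2 1 2 1 2 1 2 1 2 1 2 1 2 1 2 1 2 1 0 1 0 1 0 1 0]
  -> pairs=17 depth=5 groups=4 -> yes
String 4 '((()))()()(()())()((())()())()()()()': depth seq [1 2 3 2 1 0 1 0 1 0 1 2 1 2 1 0 1 0 1 2 3 2 1 2 1 2 1 0 1 0 1 0 1 0 1 0]
  -> pairs=18 depth=3 groups=10 -> no
String 5 '((()()()())(())()())((())()())(())': depth seq [1 2 3 2 3 2 3 2 3 2 1 2 3 2 1 2 1 2 1 0 1 2 3 2 1 2 1 2 1 0 1 2 1 0]
  -> pairs=17 depth=3 groups=3 -> no
String 6 '((()(()(())))()())(())((()))(())()': depth seq [1 2 3 2 3 4 3 4 5 4 3 2 1 2 1 2 1 0 1 2 1 0 1 2 3 2 1 0 1 2 1 0 1 0]
  -> pairs=17 depth=5 groups=5 -> no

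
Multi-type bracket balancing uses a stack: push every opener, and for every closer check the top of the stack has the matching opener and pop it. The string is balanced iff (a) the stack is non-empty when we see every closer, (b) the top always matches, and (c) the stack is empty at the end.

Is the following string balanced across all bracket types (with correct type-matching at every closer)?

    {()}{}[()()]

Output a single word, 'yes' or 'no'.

Answer: yes

Derivation:
pos 0: push '{'; stack = {
pos 1: push '('; stack = {(
pos 2: ')' matches '('; pop; stack = {
pos 3: '}' matches '{'; pop; stack = (empty)
pos 4: push '{'; stack = {
pos 5: '}' matches '{'; pop; stack = (empty)
pos 6: push '['; stack = [
pos 7: push '('; stack = [(
pos 8: ')' matches '('; pop; stack = [
pos 9: push '('; stack = [(
pos 10: ')' matches '('; pop; stack = [
pos 11: ']' matches '['; pop; stack = (empty)
end: stack empty → VALID
Verdict: properly nested → yes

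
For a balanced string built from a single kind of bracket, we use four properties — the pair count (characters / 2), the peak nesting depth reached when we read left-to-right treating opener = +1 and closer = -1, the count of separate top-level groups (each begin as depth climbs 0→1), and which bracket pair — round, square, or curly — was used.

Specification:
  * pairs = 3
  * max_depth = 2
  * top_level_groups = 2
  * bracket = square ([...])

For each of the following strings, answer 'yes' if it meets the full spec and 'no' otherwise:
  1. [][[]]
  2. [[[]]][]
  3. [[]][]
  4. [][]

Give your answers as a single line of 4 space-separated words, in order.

String 1 '[][[]]': depth seq [1 0 1 2 1 0]
  -> pairs=3 depth=2 groups=2 -> yes
String 2 '[[[]]][]': depth seq [1 2 3 2 1 0 1 0]
  -> pairs=4 depth=3 groups=2 -> no
String 3 '[[]][]': depth seq [1 2 1 0 1 0]
  -> pairs=3 depth=2 groups=2 -> yes
String 4 '[][]': depth seq [1 0 1 0]
  -> pairs=2 depth=1 groups=2 -> no

Answer: yes no yes no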